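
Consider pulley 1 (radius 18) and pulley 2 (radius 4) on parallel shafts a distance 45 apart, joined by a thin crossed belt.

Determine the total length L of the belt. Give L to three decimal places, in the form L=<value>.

crossed belt: β = asin((r1+r2)/C) = asin(22/45) = 29.2676°
wrap1 = wrap2 = π + 2β = 238.5352°
tangent length = C·cosβ = 39.2556
L = (r1+r2)·wrap + 2·C·cosβ = 22·4.1632 + 2·39.2556 = 170.1021

L=170.102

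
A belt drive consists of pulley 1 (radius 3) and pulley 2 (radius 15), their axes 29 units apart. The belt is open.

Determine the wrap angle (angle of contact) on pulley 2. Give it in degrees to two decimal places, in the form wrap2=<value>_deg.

wrap2=228.89_deg

open belt: β = asin((r2−r1)/C) = asin(12/29) = 24.4433°
wrap1 = π − 2β = 131.1133°
wrap2 = π + 2β = 228.8867°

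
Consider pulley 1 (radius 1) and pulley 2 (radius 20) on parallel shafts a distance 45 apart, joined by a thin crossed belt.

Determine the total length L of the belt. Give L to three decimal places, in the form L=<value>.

L=165.964

crossed belt: β = asin((r1+r2)/C) = asin(21/45) = 27.8181°
wrap1 = wrap2 = π + 2β = 235.6363°
tangent length = C·cosβ = 39.7995
L = (r1+r2)·wrap + 2·C·cosβ = 21·4.1126 + 2·39.7995 = 165.9642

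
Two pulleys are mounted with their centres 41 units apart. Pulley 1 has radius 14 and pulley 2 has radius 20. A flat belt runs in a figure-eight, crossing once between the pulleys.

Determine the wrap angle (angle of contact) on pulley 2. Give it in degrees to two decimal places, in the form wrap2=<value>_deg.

wrap2=292.05_deg

crossed belt: β = asin((r1+r2)/C) = asin(34/41) = 56.0236°
wrap1 = wrap2 = π + 2β = 292.0473°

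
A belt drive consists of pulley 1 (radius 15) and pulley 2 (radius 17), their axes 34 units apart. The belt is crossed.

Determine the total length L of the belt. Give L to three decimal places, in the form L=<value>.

crossed belt: β = asin((r1+r2)/C) = asin(32/34) = 70.2501°
wrap1 = wrap2 = π + 2β = 320.5002°
tangent length = C·cosβ = 11.4891
L = (r1+r2)·wrap + 2·C·cosβ = 32·5.5938 + 2·11.4891 = 201.9793

L=201.979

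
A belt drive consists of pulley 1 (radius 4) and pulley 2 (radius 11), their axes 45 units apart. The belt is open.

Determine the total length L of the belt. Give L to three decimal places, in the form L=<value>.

L=138.215

open belt: β = asin((r2−r1)/C) = asin(7/45) = 8.9490°
wrap1 = π − 2β = 162.1020°
wrap2 = π + 2β = 197.8980°
tangent length = C·cosβ = 44.4522
L = r1·wrap1 + r2·wrap2 + 2·C·cosβ = 4·2.8292 + 11·3.4540 + 2·44.4522 = 138.2150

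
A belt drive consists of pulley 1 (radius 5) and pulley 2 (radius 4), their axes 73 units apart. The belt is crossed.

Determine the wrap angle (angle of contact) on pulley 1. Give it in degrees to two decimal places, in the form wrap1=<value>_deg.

wrap1=194.16_deg

crossed belt: β = asin((r1+r2)/C) = asin(9/73) = 7.0819°
wrap1 = wrap2 = π + 2β = 194.1638°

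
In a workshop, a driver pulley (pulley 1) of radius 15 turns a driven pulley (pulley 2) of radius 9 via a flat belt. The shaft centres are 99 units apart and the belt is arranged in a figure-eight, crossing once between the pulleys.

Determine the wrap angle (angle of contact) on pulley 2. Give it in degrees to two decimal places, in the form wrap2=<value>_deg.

crossed belt: β = asin((r1+r2)/C) = asin(24/99) = 14.0297°
wrap1 = wrap2 = π + 2β = 208.0593°

wrap2=208.06_deg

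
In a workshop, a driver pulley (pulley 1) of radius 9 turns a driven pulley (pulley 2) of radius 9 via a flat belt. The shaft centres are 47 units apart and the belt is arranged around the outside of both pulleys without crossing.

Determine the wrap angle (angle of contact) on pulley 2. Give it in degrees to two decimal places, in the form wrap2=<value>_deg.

open belt: β = asin((r2−r1)/C) = asin(0/47) = 0.0000°
wrap1 = π − 2β = 180.0000°
wrap2 = π + 2β = 180.0000°

wrap2=180.00_deg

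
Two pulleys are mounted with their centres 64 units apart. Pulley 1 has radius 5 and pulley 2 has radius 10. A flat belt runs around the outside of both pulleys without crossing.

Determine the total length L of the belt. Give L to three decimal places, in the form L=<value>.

L=175.515

open belt: β = asin((r2−r1)/C) = asin(5/64) = 4.4808°
wrap1 = π − 2β = 171.0384°
wrap2 = π + 2β = 188.9616°
tangent length = C·cosβ = 63.8044
L = r1·wrap1 + r2·wrap2 + 2·C·cosβ = 5·2.9852 + 10·3.2980 + 2·63.8044 = 175.5147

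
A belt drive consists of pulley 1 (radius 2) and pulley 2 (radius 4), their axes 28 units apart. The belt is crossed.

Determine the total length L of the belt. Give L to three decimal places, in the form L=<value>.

crossed belt: β = asin((r1+r2)/C) = asin(6/28) = 12.3736°
wrap1 = wrap2 = π + 2β = 204.7473°
tangent length = C·cosβ = 27.3496
L = (r1+r2)·wrap + 2·C·cosβ = 6·3.5735 + 2·27.3496 = 76.1403

L=76.140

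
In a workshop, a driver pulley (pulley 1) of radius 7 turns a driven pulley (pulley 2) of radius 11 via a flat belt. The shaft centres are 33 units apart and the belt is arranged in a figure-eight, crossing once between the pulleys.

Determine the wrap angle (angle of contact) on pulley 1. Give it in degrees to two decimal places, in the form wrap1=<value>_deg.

crossed belt: β = asin((r1+r2)/C) = asin(18/33) = 33.0557°
wrap1 = wrap2 = π + 2β = 246.1115°

wrap1=246.11_deg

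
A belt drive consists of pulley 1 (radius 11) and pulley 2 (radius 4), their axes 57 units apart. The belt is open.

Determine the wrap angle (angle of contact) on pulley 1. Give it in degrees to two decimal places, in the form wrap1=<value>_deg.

wrap1=194.11_deg

open belt: β = asin((r2−r1)/C) = asin(-7/57) = -7.0541°
wrap1 = π − 2β = 194.1083°
wrap2 = π + 2β = 165.8917°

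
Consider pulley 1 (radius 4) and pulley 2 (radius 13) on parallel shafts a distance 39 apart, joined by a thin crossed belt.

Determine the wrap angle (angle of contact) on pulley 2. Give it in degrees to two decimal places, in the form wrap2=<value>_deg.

crossed belt: β = asin((r1+r2)/C) = asin(17/39) = 25.8424°
wrap1 = wrap2 = π + 2β = 231.6848°

wrap2=231.68_deg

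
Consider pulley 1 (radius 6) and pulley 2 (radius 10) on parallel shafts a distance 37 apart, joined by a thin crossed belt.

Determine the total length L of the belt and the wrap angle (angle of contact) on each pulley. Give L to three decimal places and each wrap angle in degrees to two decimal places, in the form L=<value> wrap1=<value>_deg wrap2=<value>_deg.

L=131.299 wrap1=231.24_deg wrap2=231.24_deg

crossed belt: β = asin((r1+r2)/C) = asin(16/37) = 25.6220°
wrap1 = wrap2 = π + 2β = 231.2441°
tangent length = C·cosβ = 33.3617
L = (r1+r2)·wrap + 2·C·cosβ = 16·4.0360 + 2·33.3617 = 131.2988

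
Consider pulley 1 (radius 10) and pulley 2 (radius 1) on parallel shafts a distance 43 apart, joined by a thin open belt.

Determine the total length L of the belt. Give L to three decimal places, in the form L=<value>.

L=122.448

open belt: β = asin((r2−r1)/C) = asin(-9/43) = -12.0815°
wrap1 = π − 2β = 204.1629°
wrap2 = π + 2β = 155.8371°
tangent length = C·cosβ = 42.0476
L = r1·wrap1 + r2·wrap2 + 2·C·cosβ = 10·3.5633 + 1·2.7199 + 2·42.0476 = 122.4482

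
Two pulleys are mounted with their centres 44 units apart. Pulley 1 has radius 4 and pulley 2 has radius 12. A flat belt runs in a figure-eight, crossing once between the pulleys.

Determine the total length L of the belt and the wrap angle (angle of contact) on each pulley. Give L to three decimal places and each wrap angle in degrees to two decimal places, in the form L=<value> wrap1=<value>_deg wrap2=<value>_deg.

crossed belt: β = asin((r1+r2)/C) = asin(16/44) = 21.3237°
wrap1 = wrap2 = π + 2β = 222.6474°
tangent length = C·cosβ = 40.9878
L = (r1+r2)·wrap + 2·C·cosβ = 16·3.8859 + 2·40.9878 = 144.1505

L=144.150 wrap1=222.65_deg wrap2=222.65_deg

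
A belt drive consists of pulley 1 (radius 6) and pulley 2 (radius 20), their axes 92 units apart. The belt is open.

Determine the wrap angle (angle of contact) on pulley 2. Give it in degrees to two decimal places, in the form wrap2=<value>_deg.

open belt: β = asin((r2−r1)/C) = asin(14/92) = 8.7529°
wrap1 = π − 2β = 162.4941°
wrap2 = π + 2β = 197.5059°

wrap2=197.51_deg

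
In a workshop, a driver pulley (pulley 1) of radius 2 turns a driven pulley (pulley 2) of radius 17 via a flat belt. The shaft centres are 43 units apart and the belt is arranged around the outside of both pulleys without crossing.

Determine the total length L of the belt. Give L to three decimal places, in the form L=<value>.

open belt: β = asin((r2−r1)/C) = asin(15/43) = 20.4162°
wrap1 = π − 2β = 139.1676°
wrap2 = π + 2β = 220.8324°
tangent length = C·cosβ = 40.2989
L = r1·wrap1 + r2·wrap2 + 2·C·cosβ = 2·2.4289 + 17·3.8543 + 2·40.2989 = 150.9779

L=150.978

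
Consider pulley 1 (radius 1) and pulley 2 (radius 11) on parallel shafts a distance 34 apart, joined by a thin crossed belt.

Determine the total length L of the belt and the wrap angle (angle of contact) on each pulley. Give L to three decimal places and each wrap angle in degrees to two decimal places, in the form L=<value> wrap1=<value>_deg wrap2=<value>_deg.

L=109.980 wrap1=221.33_deg wrap2=221.33_deg

crossed belt: β = asin((r1+r2)/C) = asin(12/34) = 20.6673°
wrap1 = wrap2 = π + 2β = 221.3346°
tangent length = C·cosβ = 31.8119
L = (r1+r2)·wrap + 2·C·cosβ = 12·3.8630 + 2·31.8119 = 109.9801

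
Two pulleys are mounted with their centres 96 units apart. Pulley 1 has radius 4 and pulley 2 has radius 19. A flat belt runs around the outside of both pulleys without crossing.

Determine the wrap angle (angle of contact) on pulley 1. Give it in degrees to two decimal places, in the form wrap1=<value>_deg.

open belt: β = asin((r2−r1)/C) = asin(15/96) = 8.9893°
wrap1 = π − 2β = 162.0214°
wrap2 = π + 2β = 197.9786°

wrap1=162.02_deg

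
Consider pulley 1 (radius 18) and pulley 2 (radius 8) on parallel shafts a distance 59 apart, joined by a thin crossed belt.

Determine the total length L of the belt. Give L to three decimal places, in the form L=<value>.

crossed belt: β = asin((r1+r2)/C) = asin(26/59) = 26.1471°
wrap1 = wrap2 = π + 2β = 232.2943°
tangent length = C·cosβ = 52.9623
L = (r1+r2)·wrap + 2·C·cosβ = 26·4.0543 + 2·52.9623 = 211.3363

L=211.336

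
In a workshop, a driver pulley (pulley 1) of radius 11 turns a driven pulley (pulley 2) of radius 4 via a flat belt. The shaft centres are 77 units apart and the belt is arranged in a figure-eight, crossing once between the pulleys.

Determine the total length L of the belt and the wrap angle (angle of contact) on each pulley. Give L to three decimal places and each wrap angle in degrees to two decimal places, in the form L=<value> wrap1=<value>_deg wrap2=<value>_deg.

L=204.055 wrap1=202.47_deg wrap2=202.47_deg

crossed belt: β = asin((r1+r2)/C) = asin(15/77) = 11.2333°
wrap1 = wrap2 = π + 2β = 202.4667°
tangent length = C·cosβ = 75.5248
L = (r1+r2)·wrap + 2·C·cosβ = 15·3.5337 + 2·75.5248 = 204.0553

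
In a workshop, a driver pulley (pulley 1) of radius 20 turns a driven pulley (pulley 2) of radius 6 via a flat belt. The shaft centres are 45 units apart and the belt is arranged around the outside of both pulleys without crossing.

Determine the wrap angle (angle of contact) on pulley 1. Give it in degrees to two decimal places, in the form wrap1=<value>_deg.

wrap1=216.25_deg

open belt: β = asin((r2−r1)/C) = asin(-14/45) = -18.1262°
wrap1 = π − 2β = 216.2524°
wrap2 = π + 2β = 143.7476°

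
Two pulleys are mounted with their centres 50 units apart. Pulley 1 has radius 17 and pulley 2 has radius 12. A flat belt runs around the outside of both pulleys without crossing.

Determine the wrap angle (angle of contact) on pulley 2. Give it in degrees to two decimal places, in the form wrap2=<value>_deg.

wrap2=168.52_deg

open belt: β = asin((r2−r1)/C) = asin(-5/50) = -5.7392°
wrap1 = π − 2β = 191.4783°
wrap2 = π + 2β = 168.5217°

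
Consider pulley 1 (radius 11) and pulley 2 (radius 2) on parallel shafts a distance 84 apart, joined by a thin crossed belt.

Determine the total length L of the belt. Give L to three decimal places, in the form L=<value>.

L=210.857

crossed belt: β = asin((r1+r2)/C) = asin(13/84) = 8.9030°
wrap1 = wrap2 = π + 2β = 197.8060°
tangent length = C·cosβ = 82.9880
L = (r1+r2)·wrap + 2·C·cosβ = 13·3.4524 + 2·82.9880 = 210.8567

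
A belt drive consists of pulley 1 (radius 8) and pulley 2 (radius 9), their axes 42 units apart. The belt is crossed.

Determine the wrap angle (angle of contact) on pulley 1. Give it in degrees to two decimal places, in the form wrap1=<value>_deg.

crossed belt: β = asin((r1+r2)/C) = asin(17/42) = 23.8762°
wrap1 = wrap2 = π + 2β = 227.7524°

wrap1=227.75_deg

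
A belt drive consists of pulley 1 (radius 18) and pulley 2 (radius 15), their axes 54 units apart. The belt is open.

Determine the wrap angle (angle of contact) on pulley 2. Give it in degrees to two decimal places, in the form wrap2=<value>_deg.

wrap2=173.63_deg

open belt: β = asin((r2−r1)/C) = asin(-3/54) = -3.1847°
wrap1 = π − 2β = 186.3695°
wrap2 = π + 2β = 173.6305°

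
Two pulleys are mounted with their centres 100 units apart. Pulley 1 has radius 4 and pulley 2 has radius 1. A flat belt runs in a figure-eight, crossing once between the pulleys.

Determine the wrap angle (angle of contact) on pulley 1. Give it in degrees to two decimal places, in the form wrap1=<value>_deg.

wrap1=185.73_deg

crossed belt: β = asin((r1+r2)/C) = asin(5/100) = 2.8660°
wrap1 = wrap2 = π + 2β = 185.7320°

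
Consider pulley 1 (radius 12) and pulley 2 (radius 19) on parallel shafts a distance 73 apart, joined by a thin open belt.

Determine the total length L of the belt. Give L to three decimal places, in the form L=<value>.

open belt: β = asin((r2−r1)/C) = asin(7/73) = 5.5026°
wrap1 = π − 2β = 168.9949°
wrap2 = π + 2β = 191.0051°
tangent length = C·cosβ = 72.6636
L = r1·wrap1 + r2·wrap2 + 2·C·cosβ = 12·2.9495 + 19·3.3337 + 2·72.6636 = 244.0611

L=244.061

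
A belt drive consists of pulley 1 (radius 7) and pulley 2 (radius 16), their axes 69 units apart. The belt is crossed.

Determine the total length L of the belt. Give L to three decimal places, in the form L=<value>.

L=217.997

crossed belt: β = asin((r1+r2)/C) = asin(23/69) = 19.4712°
wrap1 = wrap2 = π + 2β = 218.9424°
tangent length = C·cosβ = 65.0538
L = (r1+r2)·wrap + 2·C·cosβ = 23·3.8213 + 2·65.0538 = 217.9968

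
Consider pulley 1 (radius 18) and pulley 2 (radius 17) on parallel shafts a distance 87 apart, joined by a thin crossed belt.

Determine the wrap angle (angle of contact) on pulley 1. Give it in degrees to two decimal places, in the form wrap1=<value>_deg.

crossed belt: β = asin((r1+r2)/C) = asin(35/87) = 23.7220°
wrap1 = wrap2 = π + 2β = 227.4439°

wrap1=227.44_deg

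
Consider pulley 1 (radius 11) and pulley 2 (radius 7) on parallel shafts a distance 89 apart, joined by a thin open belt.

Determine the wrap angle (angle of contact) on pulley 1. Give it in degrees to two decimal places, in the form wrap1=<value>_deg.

open belt: β = asin((r2−r1)/C) = asin(-4/89) = -2.5760°
wrap1 = π − 2β = 185.1519°
wrap2 = π + 2β = 174.8481°

wrap1=185.15_deg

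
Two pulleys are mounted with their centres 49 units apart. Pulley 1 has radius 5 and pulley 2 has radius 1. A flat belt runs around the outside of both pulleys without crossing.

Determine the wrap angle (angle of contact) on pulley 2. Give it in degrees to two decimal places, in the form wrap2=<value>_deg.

open belt: β = asin((r2−r1)/C) = asin(-4/49) = -4.6824°
wrap1 = π − 2β = 189.3648°
wrap2 = π + 2β = 170.6352°

wrap2=170.64_deg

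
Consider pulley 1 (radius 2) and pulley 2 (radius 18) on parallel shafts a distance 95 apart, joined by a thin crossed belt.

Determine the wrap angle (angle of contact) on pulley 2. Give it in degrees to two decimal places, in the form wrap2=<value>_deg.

wrap2=204.31_deg

crossed belt: β = asin((r1+r2)/C) = asin(20/95) = 12.1532°
wrap1 = wrap2 = π + 2β = 204.3064°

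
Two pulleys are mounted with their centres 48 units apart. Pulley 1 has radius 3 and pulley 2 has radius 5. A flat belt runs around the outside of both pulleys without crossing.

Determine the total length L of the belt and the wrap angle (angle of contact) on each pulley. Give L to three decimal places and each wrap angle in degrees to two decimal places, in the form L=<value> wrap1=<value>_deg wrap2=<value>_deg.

L=121.216 wrap1=175.22_deg wrap2=184.78_deg

open belt: β = asin((r2−r1)/C) = asin(2/48) = 2.3880°
wrap1 = π − 2β = 175.2240°
wrap2 = π + 2β = 184.7760°
tangent length = C·cosβ = 47.9583
L = r1·wrap1 + r2·wrap2 + 2·C·cosβ = 3·3.0582 + 5·3.2250 + 2·47.9583 = 121.2161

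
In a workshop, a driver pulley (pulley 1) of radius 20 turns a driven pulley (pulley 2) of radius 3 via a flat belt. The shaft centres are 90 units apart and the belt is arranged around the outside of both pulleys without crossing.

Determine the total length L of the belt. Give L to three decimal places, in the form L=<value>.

L=255.477

open belt: β = asin((r2−r1)/C) = asin(-17/90) = -10.8879°
wrap1 = π − 2β = 201.7759°
wrap2 = π + 2β = 158.2241°
tangent length = C·cosβ = 88.3799
L = r1·wrap1 + r2·wrap2 + 2·C·cosβ = 20·3.5217 + 3·2.7615 + 2·88.3799 = 255.4774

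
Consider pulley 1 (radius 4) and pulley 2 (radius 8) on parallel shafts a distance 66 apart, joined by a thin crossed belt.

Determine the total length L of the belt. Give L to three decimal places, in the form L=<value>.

crossed belt: β = asin((r1+r2)/C) = asin(12/66) = 10.4757°
wrap1 = wrap2 = π + 2β = 200.9514°
tangent length = C·cosβ = 64.8999
L = (r1+r2)·wrap + 2·C·cosβ = 12·3.5073 + 2·64.8999 = 171.8870

L=171.887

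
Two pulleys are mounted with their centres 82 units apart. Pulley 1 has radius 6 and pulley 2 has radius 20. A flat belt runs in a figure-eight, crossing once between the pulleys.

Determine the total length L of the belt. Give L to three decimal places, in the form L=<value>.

L=253.997

crossed belt: β = asin((r1+r2)/C) = asin(26/82) = 18.4860°
wrap1 = wrap2 = π + 2β = 216.9720°
tangent length = C·cosβ = 77.7689
L = (r1+r2)·wrap + 2·C·cosβ = 26·3.7869 + 2·77.7689 = 253.9966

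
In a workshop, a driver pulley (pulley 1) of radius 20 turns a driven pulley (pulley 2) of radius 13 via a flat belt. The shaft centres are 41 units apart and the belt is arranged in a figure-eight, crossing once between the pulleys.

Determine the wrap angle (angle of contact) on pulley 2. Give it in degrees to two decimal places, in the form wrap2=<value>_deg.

wrap2=287.20_deg

crossed belt: β = asin((r1+r2)/C) = asin(33/41) = 53.5985°
wrap1 = wrap2 = π + 2β = 287.1970°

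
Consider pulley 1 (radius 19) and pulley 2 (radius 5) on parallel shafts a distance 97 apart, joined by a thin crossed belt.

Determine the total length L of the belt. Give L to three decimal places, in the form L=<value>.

crossed belt: β = asin((r1+r2)/C) = asin(24/97) = 14.3251°
wrap1 = wrap2 = π + 2β = 208.6501°
tangent length = C·cosβ = 93.9840
L = (r1+r2)·wrap + 2·C·cosβ = 24·3.6416 + 2·93.9840 = 275.3672

L=275.367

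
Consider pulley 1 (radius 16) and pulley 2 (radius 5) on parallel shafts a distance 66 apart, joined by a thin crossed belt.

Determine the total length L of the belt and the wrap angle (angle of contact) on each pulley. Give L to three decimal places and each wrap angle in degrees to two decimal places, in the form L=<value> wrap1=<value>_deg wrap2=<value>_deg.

L=204.713 wrap1=217.11_deg wrap2=217.11_deg

crossed belt: β = asin((r1+r2)/C) = asin(21/66) = 18.5530°
wrap1 = wrap2 = π + 2β = 217.1060°
tangent length = C·cosβ = 62.5700
L = (r1+r2)·wrap + 2·C·cosβ = 21·3.7892 + 2·62.5700 = 204.7134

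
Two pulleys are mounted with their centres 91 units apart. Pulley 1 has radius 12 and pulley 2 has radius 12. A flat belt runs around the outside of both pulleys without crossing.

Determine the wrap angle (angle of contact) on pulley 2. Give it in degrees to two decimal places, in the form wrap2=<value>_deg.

wrap2=180.00_deg

open belt: β = asin((r2−r1)/C) = asin(0/91) = 0.0000°
wrap1 = π − 2β = 180.0000°
wrap2 = π + 2β = 180.0000°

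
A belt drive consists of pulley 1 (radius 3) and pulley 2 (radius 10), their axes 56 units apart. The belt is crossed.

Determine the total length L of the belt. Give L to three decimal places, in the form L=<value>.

L=155.872

crossed belt: β = asin((r1+r2)/C) = asin(13/56) = 13.4233°
wrap1 = wrap2 = π + 2β = 206.8465°
tangent length = C·cosβ = 54.4702
L = (r1+r2)·wrap + 2·C·cosβ = 13·3.6102 + 2·54.4702 = 155.8723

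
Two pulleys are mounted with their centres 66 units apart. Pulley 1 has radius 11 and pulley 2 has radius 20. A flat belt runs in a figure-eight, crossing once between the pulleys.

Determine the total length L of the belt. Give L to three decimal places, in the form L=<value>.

crossed belt: β = asin((r1+r2)/C) = asin(31/66) = 28.0146°
wrap1 = wrap2 = π + 2β = 236.0293°
tangent length = C·cosβ = 58.2666
L = (r1+r2)·wrap + 2·C·cosβ = 31·4.1195 + 2·58.2666 = 244.2374

L=244.237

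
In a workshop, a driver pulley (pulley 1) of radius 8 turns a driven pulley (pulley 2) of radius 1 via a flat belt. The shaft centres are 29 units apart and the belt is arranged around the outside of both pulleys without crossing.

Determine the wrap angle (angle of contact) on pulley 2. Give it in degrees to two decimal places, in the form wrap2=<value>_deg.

open belt: β = asin((r2−r1)/C) = asin(-7/29) = -13.9680°
wrap1 = π − 2β = 207.9359°
wrap2 = π + 2β = 152.0641°

wrap2=152.06_deg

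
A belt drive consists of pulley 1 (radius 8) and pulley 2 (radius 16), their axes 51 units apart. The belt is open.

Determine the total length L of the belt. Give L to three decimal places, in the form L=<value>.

L=178.656

open belt: β = asin((r2−r1)/C) = asin(8/51) = 9.0248°
wrap1 = π − 2β = 161.9503°
wrap2 = π + 2β = 198.0497°
tangent length = C·cosβ = 50.3686
L = r1·wrap1 + r2·wrap2 + 2·C·cosβ = 8·2.8266 + 16·3.4566 + 2·50.3686 = 178.6557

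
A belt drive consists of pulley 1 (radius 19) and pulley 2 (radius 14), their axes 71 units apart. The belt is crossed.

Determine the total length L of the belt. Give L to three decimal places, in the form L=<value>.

L=261.307

crossed belt: β = asin((r1+r2)/C) = asin(33/71) = 27.6966°
wrap1 = wrap2 = π + 2β = 235.3931°
tangent length = C·cosβ = 62.8649
L = (r1+r2)·wrap + 2·C·cosβ = 33·4.1084 + 2·62.8649 = 261.3066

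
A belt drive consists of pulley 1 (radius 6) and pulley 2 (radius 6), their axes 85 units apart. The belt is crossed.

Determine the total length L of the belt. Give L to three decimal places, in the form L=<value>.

L=209.396

crossed belt: β = asin((r1+r2)/C) = asin(12/85) = 8.1159°
wrap1 = wrap2 = π + 2β = 196.2319°
tangent length = C·cosβ = 84.1487
L = (r1+r2)·wrap + 2·C·cosβ = 12·3.4249 + 2·84.1487 = 209.3961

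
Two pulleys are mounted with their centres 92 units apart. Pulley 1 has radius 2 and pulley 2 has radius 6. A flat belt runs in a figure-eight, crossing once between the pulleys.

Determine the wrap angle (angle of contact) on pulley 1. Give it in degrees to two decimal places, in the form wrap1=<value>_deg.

wrap1=189.98_deg

crossed belt: β = asin((r1+r2)/C) = asin(8/92) = 4.9885°
wrap1 = wrap2 = π + 2β = 189.9771°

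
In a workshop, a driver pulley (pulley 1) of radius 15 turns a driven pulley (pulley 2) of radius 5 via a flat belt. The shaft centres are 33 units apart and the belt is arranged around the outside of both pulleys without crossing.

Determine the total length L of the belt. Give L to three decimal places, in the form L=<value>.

open belt: β = asin((r2−r1)/C) = asin(-10/33) = -17.6397°
wrap1 = π − 2β = 215.2794°
wrap2 = π + 2β = 144.7206°
tangent length = C·cosβ = 31.4484
L = r1·wrap1 + r2·wrap2 + 2·C·cosβ = 15·3.7573 + 5·2.5259 + 2·31.4484 = 131.8860

L=131.886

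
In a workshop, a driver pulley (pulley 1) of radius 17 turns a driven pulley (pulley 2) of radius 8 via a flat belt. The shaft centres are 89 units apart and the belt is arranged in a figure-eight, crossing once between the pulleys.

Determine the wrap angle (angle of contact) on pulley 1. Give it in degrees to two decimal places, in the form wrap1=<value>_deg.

crossed belt: β = asin((r1+r2)/C) = asin(25/89) = 16.3139°
wrap1 = wrap2 = π + 2β = 212.6277°

wrap1=212.63_deg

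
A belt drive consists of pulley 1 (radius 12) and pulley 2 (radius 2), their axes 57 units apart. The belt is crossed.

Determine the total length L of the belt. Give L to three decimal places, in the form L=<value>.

crossed belt: β = asin((r1+r2)/C) = asin(14/57) = 14.2181°
wrap1 = wrap2 = π + 2β = 208.4362°
tangent length = C·cosβ = 55.2540
L = (r1+r2)·wrap + 2·C·cosβ = 14·3.6379 + 2·55.2540 = 161.4385

L=161.439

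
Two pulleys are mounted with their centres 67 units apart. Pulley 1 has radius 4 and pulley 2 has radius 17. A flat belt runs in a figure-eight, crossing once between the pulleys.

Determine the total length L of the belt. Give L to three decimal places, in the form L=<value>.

crossed belt: β = asin((r1+r2)/C) = asin(21/67) = 18.2662°
wrap1 = wrap2 = π + 2β = 216.5325°
tangent length = C·cosβ = 63.6239
L = (r1+r2)·wrap + 2·C·cosβ = 21·3.7792 + 2·63.6239 = 206.6111

L=206.611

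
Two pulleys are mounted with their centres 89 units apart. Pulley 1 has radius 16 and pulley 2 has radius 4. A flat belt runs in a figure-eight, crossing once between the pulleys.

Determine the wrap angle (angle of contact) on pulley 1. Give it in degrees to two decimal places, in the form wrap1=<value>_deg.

crossed belt: β = asin((r1+r2)/C) = asin(20/89) = 12.9864°
wrap1 = wrap2 = π + 2β = 205.9727°

wrap1=205.97_deg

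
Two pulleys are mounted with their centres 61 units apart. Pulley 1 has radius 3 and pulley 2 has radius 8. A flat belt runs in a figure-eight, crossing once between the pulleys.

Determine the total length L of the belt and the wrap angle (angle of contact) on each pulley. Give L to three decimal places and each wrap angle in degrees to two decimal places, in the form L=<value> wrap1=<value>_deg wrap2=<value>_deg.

crossed belt: β = asin((r1+r2)/C) = asin(11/61) = 10.3889°
wrap1 = wrap2 = π + 2β = 200.7777°
tangent length = C·cosβ = 60.0000
L = (r1+r2)·wrap + 2·C·cosβ = 11·3.5042 + 2·60.0000 = 158.5466

L=158.547 wrap1=200.78_deg wrap2=200.78_deg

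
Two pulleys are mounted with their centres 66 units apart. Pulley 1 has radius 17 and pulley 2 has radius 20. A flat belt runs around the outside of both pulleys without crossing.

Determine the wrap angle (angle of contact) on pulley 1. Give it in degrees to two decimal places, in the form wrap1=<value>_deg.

wrap1=174.79_deg

open belt: β = asin((r2−r1)/C) = asin(3/66) = 2.6053°
wrap1 = π − 2β = 174.7895°
wrap2 = π + 2β = 185.2105°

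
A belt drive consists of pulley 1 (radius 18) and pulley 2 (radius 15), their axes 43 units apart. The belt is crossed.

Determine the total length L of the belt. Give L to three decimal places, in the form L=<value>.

L=216.548

crossed belt: β = asin((r1+r2)/C) = asin(33/43) = 50.1247°
wrap1 = wrap2 = π + 2β = 280.2494°
tangent length = C·cosβ = 27.5681
L = (r1+r2)·wrap + 2·C·cosβ = 33·4.8913 + 2·27.5681 = 216.5483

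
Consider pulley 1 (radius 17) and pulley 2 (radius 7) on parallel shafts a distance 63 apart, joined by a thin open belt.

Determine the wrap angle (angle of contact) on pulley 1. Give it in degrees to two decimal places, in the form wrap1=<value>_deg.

open belt: β = asin((r2−r1)/C) = asin(-10/63) = -9.1332°
wrap1 = π − 2β = 198.2664°
wrap2 = π + 2β = 161.7336°

wrap1=198.27_deg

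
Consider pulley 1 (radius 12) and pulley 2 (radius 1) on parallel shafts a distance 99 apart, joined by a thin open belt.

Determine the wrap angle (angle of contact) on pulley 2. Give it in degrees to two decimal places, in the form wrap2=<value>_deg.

open belt: β = asin((r2−r1)/C) = asin(-11/99) = -6.3794°
wrap1 = π − 2β = 192.7587°
wrap2 = π + 2β = 167.2413°

wrap2=167.24_deg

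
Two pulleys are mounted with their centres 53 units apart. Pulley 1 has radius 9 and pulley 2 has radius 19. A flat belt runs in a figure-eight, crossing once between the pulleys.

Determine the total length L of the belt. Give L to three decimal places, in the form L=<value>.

L=209.134

crossed belt: β = asin((r1+r2)/C) = asin(28/53) = 31.8908°
wrap1 = wrap2 = π + 2β = 243.7816°
tangent length = C·cosβ = 45.0000
L = (r1+r2)·wrap + 2·C·cosβ = 28·4.2548 + 2·45.0000 = 209.1342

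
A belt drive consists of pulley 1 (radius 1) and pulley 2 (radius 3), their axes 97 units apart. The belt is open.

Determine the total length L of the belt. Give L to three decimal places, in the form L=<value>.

open belt: β = asin((r2−r1)/C) = asin(2/97) = 1.1814°
wrap1 = π − 2β = 177.6371°
wrap2 = π + 2β = 182.3629°
tangent length = C·cosβ = 96.9794
L = r1·wrap1 + r2·wrap2 + 2·C·cosβ = 1·3.1004 + 3·3.1828 + 2·96.9794 = 206.6076

L=206.608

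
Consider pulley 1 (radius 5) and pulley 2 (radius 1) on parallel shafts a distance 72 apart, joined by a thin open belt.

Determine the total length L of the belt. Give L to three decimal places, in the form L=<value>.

L=163.072

open belt: β = asin((r2−r1)/C) = asin(-4/72) = -3.1847°
wrap1 = π − 2β = 186.3695°
wrap2 = π + 2β = 173.6305°
tangent length = C·cosβ = 71.8888
L = r1·wrap1 + r2·wrap2 + 2·C·cosβ = 5·3.2528 + 1·3.0304 + 2·71.8888 = 163.0718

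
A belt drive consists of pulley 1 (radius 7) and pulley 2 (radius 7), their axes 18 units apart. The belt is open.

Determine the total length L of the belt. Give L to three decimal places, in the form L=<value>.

open belt: β = asin((r2−r1)/C) = asin(0/18) = 0.0000°
wrap1 = π − 2β = 180.0000°
wrap2 = π + 2β = 180.0000°
tangent length = C·cosβ = 18.0000
L = r1·wrap1 + r2·wrap2 + 2·C·cosβ = 7·3.1416 + 7·3.1416 + 2·18.0000 = 79.9823

L=79.982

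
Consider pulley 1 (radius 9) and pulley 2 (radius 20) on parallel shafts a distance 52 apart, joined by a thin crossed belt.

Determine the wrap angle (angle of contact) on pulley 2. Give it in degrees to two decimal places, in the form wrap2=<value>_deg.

wrap2=247.79_deg

crossed belt: β = asin((r1+r2)/C) = asin(29/52) = 33.8964°
wrap1 = wrap2 = π + 2β = 247.7927°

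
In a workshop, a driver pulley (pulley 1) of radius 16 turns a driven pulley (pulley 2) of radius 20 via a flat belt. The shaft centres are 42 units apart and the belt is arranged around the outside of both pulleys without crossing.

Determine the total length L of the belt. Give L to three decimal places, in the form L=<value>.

open belt: β = asin((r2−r1)/C) = asin(4/42) = 5.4650°
wrap1 = π − 2β = 169.0700°
wrap2 = π + 2β = 190.9300°
tangent length = C·cosβ = 41.8091
L = r1·wrap1 + r2·wrap2 + 2·C·cosβ = 16·2.9508 + 20·3.3324 + 2·41.8091 = 197.4786

L=197.479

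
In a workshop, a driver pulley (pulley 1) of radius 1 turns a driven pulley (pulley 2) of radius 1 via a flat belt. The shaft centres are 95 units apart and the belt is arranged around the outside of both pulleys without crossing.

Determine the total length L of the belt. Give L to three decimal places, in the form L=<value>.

L=196.283

open belt: β = asin((r2−r1)/C) = asin(0/95) = 0.0000°
wrap1 = π − 2β = 180.0000°
wrap2 = π + 2β = 180.0000°
tangent length = C·cosβ = 95.0000
L = r1·wrap1 + r2·wrap2 + 2·C·cosβ = 1·3.1416 + 1·3.1416 + 2·95.0000 = 196.2832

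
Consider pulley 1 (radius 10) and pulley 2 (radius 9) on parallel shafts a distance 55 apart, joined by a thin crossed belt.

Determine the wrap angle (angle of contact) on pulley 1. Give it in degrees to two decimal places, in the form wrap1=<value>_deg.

crossed belt: β = asin((r1+r2)/C) = asin(19/55) = 20.2095°
wrap1 = wrap2 = π + 2β = 220.4191°

wrap1=220.42_deg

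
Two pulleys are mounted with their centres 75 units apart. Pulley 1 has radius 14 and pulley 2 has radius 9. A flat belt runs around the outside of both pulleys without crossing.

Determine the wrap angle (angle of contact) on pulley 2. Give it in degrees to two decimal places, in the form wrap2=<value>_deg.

open belt: β = asin((r2−r1)/C) = asin(-5/75) = -3.8226°
wrap1 = π − 2β = 187.6451°
wrap2 = π + 2β = 172.3549°

wrap2=172.35_deg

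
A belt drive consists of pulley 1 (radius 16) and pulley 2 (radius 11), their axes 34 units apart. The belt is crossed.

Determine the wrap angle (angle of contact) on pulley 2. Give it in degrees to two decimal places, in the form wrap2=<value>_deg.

wrap2=285.14_deg

crossed belt: β = asin((r1+r2)/C) = asin(27/34) = 52.5720°
wrap1 = wrap2 = π + 2β = 285.1440°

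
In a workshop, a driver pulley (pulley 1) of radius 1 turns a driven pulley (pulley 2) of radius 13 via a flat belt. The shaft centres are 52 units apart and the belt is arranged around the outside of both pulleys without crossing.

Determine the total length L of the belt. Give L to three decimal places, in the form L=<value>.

L=150.764

open belt: β = asin((r2−r1)/C) = asin(12/52) = 13.3424°
wrap1 = π − 2β = 153.3153°
wrap2 = π + 2β = 206.6847°
tangent length = C·cosβ = 50.5964
L = r1·wrap1 + r2·wrap2 + 2·C·cosβ = 1·2.6759 + 13·3.6073 + 2·50.5964 = 150.7640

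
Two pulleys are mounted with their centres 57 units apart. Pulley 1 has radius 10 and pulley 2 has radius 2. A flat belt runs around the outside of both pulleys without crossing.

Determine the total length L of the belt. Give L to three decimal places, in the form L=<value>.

L=152.824

open belt: β = asin((r2−r1)/C) = asin(-8/57) = -8.0682°
wrap1 = π − 2β = 196.1363°
wrap2 = π + 2β = 163.8637°
tangent length = C·cosβ = 56.4358
L = r1·wrap1 + r2·wrap2 + 2·C·cosβ = 10·3.4232 + 2·2.8600 + 2·56.4358 = 152.8238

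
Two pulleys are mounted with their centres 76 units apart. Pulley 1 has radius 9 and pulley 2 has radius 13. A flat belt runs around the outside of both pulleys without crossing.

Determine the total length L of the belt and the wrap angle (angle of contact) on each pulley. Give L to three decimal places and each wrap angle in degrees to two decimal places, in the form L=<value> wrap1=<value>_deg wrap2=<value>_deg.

L=221.326 wrap1=173.97_deg wrap2=186.03_deg

open belt: β = asin((r2−r1)/C) = asin(4/76) = 3.0170°
wrap1 = π − 2β = 173.9661°
wrap2 = π + 2β = 186.0339°
tangent length = C·cosβ = 75.8947
L = r1·wrap1 + r2·wrap2 + 2·C·cosβ = 9·3.0363 + 13·3.2469 + 2·75.8947 = 221.3256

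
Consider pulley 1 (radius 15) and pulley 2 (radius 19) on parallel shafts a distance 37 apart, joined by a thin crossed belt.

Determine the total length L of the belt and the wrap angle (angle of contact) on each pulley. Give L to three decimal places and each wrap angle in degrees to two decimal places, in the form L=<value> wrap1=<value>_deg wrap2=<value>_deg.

crossed belt: β = asin((r1+r2)/C) = asin(34/37) = 66.7685°
wrap1 = wrap2 = π + 2β = 313.5371°
tangent length = C·cosβ = 14.5945
L = (r1+r2)·wrap + 2·C·cosβ = 34·5.4723 + 2·14.5945 = 215.2457

L=215.246 wrap1=313.54_deg wrap2=313.54_deg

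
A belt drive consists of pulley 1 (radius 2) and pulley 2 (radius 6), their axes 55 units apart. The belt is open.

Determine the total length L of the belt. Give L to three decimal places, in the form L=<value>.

open belt: β = asin((r2−r1)/C) = asin(4/55) = 4.1706°
wrap1 = π − 2β = 171.6587°
wrap2 = π + 2β = 188.3413°
tangent length = C·cosβ = 54.8544
L = r1·wrap1 + r2·wrap2 + 2·C·cosβ = 2·2.9960 + 6·3.2872 + 2·54.8544 = 135.4238

L=135.424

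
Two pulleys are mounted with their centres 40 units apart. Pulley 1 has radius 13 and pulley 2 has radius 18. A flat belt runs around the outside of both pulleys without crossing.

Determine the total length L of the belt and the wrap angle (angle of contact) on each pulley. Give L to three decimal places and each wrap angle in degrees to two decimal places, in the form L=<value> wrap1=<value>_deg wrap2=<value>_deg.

open belt: β = asin((r2−r1)/C) = asin(5/40) = 7.1808°
wrap1 = π − 2β = 165.6385°
wrap2 = π + 2β = 194.3615°
tangent length = C·cosβ = 39.6863
L = r1·wrap1 + r2·wrap2 + 2·C·cosβ = 13·2.8909 + 18·3.3922 + 2·39.6863 = 178.0152

L=178.015 wrap1=165.64_deg wrap2=194.36_deg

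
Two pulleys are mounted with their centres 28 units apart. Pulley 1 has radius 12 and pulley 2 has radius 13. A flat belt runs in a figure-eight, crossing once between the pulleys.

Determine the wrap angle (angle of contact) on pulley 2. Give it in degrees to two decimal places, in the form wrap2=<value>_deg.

wrap2=306.47_deg

crossed belt: β = asin((r1+r2)/C) = asin(25/28) = 63.2345°
wrap1 = wrap2 = π + 2β = 306.4690°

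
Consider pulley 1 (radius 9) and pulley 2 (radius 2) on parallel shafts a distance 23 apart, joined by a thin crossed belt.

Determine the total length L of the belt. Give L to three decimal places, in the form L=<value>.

crossed belt: β = asin((r1+r2)/C) = asin(11/23) = 28.5719°
wrap1 = wrap2 = π + 2β = 237.1438°
tangent length = C·cosβ = 20.1990
L = (r1+r2)·wrap + 2·C·cosβ = 11·4.1389 + 2·20.1990 = 85.9264

L=85.926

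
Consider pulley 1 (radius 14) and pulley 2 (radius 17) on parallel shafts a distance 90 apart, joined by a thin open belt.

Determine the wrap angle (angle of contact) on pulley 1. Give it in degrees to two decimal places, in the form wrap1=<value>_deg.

wrap1=176.18_deg

open belt: β = asin((r2−r1)/C) = asin(3/90) = 1.9102°
wrap1 = π − 2β = 176.1796°
wrap2 = π + 2β = 183.8204°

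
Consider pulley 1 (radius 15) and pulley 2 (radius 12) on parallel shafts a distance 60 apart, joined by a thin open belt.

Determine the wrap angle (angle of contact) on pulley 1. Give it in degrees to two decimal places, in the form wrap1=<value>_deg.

open belt: β = asin((r2−r1)/C) = asin(-3/60) = -2.8660°
wrap1 = π − 2β = 185.7320°
wrap2 = π + 2β = 174.2680°

wrap1=185.73_deg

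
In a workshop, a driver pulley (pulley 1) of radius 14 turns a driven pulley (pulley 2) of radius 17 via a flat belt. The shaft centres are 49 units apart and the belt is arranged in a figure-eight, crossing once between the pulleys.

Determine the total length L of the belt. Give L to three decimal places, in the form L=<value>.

L=215.752

crossed belt: β = asin((r1+r2)/C) = asin(31/49) = 39.2461°
wrap1 = wrap2 = π + 2β = 258.4923°
tangent length = C·cosβ = 37.9473
L = (r1+r2)·wrap + 2·C·cosβ = 31·4.5115 + 2·37.9473 = 215.7524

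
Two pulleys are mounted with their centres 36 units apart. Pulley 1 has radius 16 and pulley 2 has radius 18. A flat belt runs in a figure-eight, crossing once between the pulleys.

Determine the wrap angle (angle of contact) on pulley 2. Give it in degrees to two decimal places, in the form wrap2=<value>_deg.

crossed belt: β = asin((r1+r2)/C) = asin(34/36) = 70.8119°
wrap1 = wrap2 = π + 2β = 321.6237°

wrap2=321.62_deg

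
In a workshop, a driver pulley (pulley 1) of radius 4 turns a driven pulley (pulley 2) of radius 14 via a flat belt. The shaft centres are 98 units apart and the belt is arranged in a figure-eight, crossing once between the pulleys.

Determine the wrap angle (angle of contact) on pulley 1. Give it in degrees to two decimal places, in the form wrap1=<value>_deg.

crossed belt: β = asin((r1+r2)/C) = asin(18/98) = 10.5838°
wrap1 = wrap2 = π + 2β = 201.1676°

wrap1=201.17_deg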